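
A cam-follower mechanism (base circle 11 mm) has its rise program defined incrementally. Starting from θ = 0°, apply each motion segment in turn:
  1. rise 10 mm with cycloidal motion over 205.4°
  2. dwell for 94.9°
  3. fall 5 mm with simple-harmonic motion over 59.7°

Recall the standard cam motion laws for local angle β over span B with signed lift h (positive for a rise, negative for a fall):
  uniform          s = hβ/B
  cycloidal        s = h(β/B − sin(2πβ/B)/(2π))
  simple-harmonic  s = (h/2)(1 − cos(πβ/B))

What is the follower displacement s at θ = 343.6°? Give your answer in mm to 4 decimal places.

seg 1 [0°–205.4°] cycloidal, h=10: full span → s += 10 → s = 10.0000
seg 2 [205.4°–300.3°] dwell: s stays 10.0000
seg 3 [300.3°–360°] simple-harmonic, h=-5: θ=343.6° here. β=43.3, B=59.7. -5/2·(1 − cos(π·0.7253)) = -4.1254 → s = 5.8746

5.8746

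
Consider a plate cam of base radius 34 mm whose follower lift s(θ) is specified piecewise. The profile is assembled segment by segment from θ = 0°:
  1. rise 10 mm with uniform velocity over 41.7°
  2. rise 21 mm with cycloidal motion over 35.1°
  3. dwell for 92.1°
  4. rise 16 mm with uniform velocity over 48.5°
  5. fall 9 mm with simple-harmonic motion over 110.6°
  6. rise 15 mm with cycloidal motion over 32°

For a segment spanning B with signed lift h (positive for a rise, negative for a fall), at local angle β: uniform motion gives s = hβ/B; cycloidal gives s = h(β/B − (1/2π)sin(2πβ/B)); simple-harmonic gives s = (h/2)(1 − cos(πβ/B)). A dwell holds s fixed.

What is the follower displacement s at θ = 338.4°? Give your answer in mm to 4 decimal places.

seg 1 [0°–41.7°] uniform, h=10: full span → s += 10 → s = 10.0000
seg 2 [41.7°–76.8°] cycloidal, h=21: full span → s += 21 → s = 31.0000
seg 3 [76.8°–168.9°] dwell: s stays 31.0000
seg 4 [168.9°–217.4°] uniform, h=16: full span → s += 16 → s = 47.0000
seg 5 [217.4°–328°] simple-harmonic, h=-9: full span → s += -9 → s = 38.0000
seg 6 [328°–360°] cycloidal, h=15: θ=338.4° here. β=10.4, B=32. 15·(0.3250 − sin(2π·0.3250)/(2π)) = 2.7479 → s = 40.7479

40.7479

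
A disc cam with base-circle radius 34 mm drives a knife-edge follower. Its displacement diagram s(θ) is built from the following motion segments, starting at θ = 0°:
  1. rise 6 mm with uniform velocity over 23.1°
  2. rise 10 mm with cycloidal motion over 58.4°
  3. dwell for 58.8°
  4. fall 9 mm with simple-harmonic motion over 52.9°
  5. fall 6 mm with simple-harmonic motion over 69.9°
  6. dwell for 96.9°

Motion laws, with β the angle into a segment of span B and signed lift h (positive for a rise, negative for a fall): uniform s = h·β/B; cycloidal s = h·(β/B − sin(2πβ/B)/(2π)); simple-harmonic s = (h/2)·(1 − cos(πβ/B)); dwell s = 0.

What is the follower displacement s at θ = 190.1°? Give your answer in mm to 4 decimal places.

seg 1 [0°–23.1°] uniform, h=6: full span → s += 6 → s = 6.0000
seg 2 [23.1°–81.5°] cycloidal, h=10: full span → s += 10 → s = 16.0000
seg 3 [81.5°–140.3°] dwell: s stays 16.0000
seg 4 [140.3°–193.2°] simple-harmonic, h=-9: θ=190.1° here. β=49.8, B=52.9. -9/2·(1 − cos(π·0.9414)) = -8.9240 → s = 7.0760

7.0760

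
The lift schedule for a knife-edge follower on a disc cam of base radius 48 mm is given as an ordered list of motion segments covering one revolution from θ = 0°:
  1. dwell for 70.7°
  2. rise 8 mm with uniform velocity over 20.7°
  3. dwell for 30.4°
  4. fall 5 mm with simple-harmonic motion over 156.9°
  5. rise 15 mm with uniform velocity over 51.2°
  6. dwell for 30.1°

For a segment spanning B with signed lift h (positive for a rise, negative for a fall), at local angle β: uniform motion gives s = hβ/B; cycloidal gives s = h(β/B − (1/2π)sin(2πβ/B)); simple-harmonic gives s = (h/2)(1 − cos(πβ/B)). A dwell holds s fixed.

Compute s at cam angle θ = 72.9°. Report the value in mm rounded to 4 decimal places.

seg 1 [0°–70.7°] dwell: s stays 0.0000
seg 2 [70.7°–91.4°] uniform, h=8: θ=72.9° here. β=2.2, B=20.7. 8·2.2/20.7 = 0.8502 → s = 0.8502

0.8502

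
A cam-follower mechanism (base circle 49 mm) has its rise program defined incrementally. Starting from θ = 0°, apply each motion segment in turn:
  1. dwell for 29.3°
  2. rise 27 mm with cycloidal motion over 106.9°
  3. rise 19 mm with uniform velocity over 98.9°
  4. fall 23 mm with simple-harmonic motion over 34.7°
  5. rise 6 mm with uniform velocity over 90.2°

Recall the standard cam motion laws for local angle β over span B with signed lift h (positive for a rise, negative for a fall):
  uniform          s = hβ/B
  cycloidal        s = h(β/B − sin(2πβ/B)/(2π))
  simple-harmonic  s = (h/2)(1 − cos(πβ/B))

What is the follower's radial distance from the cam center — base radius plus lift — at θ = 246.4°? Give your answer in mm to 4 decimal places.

seg 1 [0°–29.3°] dwell: s stays 0.0000
seg 2 [29.3°–136.2°] cycloidal, h=27: full span → s += 27 → s = 27.0000
seg 3 [136.2°–235.1°] uniform, h=19: full span → s += 19 → s = 46.0000
seg 4 [235.1°–269.8°] simple-harmonic, h=-23: θ=246.4° here. β=11.3, B=34.7. -23/2·(1 − cos(π·0.3256)) = -5.5113 → s = 40.4887
radial distance = base radius + s = 49 + 40.4887 = 89.4887

89.4887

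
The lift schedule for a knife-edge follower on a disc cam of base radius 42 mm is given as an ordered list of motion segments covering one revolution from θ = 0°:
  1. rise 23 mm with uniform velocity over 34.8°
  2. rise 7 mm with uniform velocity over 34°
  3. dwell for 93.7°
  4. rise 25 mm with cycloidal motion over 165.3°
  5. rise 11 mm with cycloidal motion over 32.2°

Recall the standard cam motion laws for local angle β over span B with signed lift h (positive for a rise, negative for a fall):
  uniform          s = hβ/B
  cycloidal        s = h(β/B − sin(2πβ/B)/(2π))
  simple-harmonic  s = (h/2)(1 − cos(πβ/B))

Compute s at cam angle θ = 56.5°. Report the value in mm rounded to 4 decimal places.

seg 1 [0°–34.8°] uniform, h=23: full span → s += 23 → s = 23.0000
seg 2 [34.8°–68.8°] uniform, h=7: θ=56.5° here. β=21.7, B=34. 7·21.7/34 = 4.4676 → s = 27.4676

27.4676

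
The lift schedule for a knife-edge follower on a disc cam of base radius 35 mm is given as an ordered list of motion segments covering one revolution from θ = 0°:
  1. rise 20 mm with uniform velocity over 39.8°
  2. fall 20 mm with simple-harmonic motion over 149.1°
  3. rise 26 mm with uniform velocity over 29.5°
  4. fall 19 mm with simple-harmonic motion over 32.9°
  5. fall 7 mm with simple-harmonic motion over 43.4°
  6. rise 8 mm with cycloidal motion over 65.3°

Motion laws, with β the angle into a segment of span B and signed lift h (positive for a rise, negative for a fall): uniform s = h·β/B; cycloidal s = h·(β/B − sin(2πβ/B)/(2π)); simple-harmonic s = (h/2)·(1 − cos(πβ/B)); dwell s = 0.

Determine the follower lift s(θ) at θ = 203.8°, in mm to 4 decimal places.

seg 1 [0°–39.8°] uniform, h=20: full span → s += 20 → s = 20.0000
seg 2 [39.8°–188.9°] simple-harmonic, h=-20: full span → s += -20 → s = 0.0000
seg 3 [188.9°–218.4°] uniform, h=26: θ=203.8° here. β=14.9, B=29.5. 26·14.9/29.5 = 13.1322 → s = 13.1322

13.1322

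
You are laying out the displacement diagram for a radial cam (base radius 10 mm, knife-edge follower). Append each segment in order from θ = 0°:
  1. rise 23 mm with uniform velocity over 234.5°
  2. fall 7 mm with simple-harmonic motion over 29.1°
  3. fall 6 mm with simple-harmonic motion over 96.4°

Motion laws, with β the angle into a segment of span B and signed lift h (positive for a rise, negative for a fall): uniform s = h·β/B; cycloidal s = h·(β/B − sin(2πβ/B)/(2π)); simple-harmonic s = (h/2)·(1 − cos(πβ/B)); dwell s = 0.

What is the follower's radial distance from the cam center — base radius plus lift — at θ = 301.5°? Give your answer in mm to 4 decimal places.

seg 1 [0°–234.5°] uniform, h=23: full span → s += 23 → s = 23.0000
seg 2 [234.5°–263.6°] simple-harmonic, h=-7: full span → s += -7 → s = 16.0000
seg 3 [263.6°–360°] simple-harmonic, h=-6: θ=301.5° here. β=37.9, B=96.4. -6/2·(1 − cos(π·0.3932)) = -2.0118 → s = 13.9882
radial distance = base radius + s = 10 + 13.9882 = 23.9882

23.9882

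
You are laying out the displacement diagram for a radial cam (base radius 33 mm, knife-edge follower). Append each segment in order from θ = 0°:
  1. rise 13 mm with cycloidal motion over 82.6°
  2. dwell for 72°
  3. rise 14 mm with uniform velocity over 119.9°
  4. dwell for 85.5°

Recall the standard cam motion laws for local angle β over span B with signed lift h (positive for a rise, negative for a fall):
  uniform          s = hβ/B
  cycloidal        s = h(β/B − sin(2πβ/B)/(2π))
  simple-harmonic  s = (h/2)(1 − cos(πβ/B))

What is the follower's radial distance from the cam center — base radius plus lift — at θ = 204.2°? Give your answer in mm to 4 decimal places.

seg 1 [0°–82.6°] cycloidal, h=13: full span → s += 13 → s = 13.0000
seg 2 [82.6°–154.6°] dwell: s stays 13.0000
seg 3 [154.6°–274.5°] uniform, h=14: θ=204.2° here. β=49.6, B=119.9. 14·49.6/119.9 = 5.7915 → s = 18.7915
radial distance = base radius + s = 33 + 18.7915 = 51.7915

51.7915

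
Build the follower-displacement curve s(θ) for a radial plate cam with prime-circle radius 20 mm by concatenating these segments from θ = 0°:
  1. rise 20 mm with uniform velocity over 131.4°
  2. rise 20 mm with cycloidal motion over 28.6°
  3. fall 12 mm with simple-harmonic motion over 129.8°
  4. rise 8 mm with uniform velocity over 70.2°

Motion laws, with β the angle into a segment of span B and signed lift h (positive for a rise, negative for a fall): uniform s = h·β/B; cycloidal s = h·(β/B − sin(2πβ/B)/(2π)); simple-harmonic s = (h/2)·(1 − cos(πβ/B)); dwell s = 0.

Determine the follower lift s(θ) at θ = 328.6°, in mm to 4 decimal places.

seg 1 [0°–131.4°] uniform, h=20: full span → s += 20 → s = 20.0000
seg 2 [131.4°–160°] cycloidal, h=20: full span → s += 20 → s = 40.0000
seg 3 [160°–289.8°] simple-harmonic, h=-12: full span → s += -12 → s = 28.0000
seg 4 [289.8°–360°] uniform, h=8: θ=328.6° here. β=38.8, B=70.2. 8·38.8/70.2 = 4.4217 → s = 32.4217

32.4217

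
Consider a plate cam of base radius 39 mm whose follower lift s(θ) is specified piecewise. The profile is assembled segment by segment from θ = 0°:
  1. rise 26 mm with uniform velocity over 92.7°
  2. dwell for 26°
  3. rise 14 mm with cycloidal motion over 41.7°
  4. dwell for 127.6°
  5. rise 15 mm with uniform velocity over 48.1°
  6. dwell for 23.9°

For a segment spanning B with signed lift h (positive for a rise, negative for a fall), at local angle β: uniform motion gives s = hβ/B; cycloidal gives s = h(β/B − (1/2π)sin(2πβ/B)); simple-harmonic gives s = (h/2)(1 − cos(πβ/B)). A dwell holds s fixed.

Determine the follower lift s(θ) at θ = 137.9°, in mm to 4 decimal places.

seg 1 [0°–92.7°] uniform, h=26: full span → s += 26 → s = 26.0000
seg 2 [92.7°–118.7°] dwell: s stays 26.0000
seg 3 [118.7°–160.4°] cycloidal, h=14: θ=137.9° here. β=19.2, B=41.7. 14·(0.4604 − sin(2π·0.4604)/(2π)) = 5.8978 → s = 31.8978

31.8978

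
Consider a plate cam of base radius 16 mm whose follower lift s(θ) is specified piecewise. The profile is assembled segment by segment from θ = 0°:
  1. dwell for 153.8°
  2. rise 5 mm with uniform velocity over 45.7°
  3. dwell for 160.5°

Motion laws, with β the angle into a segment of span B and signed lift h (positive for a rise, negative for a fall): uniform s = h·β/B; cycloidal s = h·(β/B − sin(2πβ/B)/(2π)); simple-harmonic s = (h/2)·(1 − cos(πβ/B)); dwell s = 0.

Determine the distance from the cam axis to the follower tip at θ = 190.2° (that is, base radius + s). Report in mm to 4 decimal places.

seg 1 [0°–153.8°] dwell: s stays 0.0000
seg 2 [153.8°–199.5°] uniform, h=5: θ=190.2° here. β=36.4, B=45.7. 5·36.4/45.7 = 3.9825 → s = 3.9825
radial distance = base radius + s = 16 + 3.9825 = 19.9825

19.9825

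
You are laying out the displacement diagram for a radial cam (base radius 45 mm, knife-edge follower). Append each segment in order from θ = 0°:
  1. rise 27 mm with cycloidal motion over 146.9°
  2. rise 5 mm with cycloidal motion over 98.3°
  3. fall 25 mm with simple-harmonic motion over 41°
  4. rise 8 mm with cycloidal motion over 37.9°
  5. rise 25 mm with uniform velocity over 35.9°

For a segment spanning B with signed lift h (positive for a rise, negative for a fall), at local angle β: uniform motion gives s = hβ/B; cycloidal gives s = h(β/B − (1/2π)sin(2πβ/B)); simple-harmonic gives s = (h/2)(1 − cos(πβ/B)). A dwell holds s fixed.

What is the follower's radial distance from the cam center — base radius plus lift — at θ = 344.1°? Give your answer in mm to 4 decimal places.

seg 1 [0°–146.9°] cycloidal, h=27: full span → s += 27 → s = 27.0000
seg 2 [146.9°–245.2°] cycloidal, h=5: full span → s += 5 → s = 32.0000
seg 3 [245.2°–286.2°] simple-harmonic, h=-25: full span → s += -25 → s = 7.0000
seg 4 [286.2°–324.1°] cycloidal, h=8: full span → s += 8 → s = 15.0000
seg 5 [324.1°–360°] uniform, h=25: θ=344.1° here. β=20, B=35.9. 25·20/35.9 = 13.9276 → s = 28.9276
radial distance = base radius + s = 45 + 28.9276 = 73.9276

73.9276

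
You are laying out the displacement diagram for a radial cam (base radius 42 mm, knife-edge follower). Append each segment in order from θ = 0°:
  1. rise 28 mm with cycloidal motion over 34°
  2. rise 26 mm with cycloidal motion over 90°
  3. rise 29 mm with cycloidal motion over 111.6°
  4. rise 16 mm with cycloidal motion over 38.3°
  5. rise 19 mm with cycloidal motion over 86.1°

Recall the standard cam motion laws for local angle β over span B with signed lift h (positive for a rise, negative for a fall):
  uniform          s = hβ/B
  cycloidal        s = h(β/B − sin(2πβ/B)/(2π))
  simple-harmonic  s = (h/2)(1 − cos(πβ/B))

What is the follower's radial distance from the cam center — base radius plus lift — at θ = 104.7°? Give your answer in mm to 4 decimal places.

seg 1 [0°–34°] cycloidal, h=28: full span → s += 28 → s = 28.0000
seg 2 [34°–124°] cycloidal, h=26: θ=104.7° here. β=70.7, B=90. 26·(0.7856 − sin(2π·0.7856)/(2π)) = 24.4596 → s = 52.4596
radial distance = base radius + s = 42 + 52.4596 = 94.4596

94.4596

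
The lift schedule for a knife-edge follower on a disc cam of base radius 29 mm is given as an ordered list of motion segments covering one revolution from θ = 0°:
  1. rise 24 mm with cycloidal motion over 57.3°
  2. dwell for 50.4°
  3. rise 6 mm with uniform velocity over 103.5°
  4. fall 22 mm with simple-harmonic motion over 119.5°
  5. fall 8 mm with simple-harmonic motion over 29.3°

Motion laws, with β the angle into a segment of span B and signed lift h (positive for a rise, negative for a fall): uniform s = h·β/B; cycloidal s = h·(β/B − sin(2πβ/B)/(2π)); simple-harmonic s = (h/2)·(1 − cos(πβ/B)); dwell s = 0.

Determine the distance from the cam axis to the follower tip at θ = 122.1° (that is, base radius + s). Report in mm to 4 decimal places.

seg 1 [0°–57.3°] cycloidal, h=24: full span → s += 24 → s = 24.0000
seg 2 [57.3°–107.7°] dwell: s stays 24.0000
seg 3 [107.7°–211.2°] uniform, h=6: θ=122.1° here. β=14.4, B=103.5. 6·14.4/103.5 = 0.8348 → s = 24.8348
radial distance = base radius + s = 29 + 24.8348 = 53.8348

53.8348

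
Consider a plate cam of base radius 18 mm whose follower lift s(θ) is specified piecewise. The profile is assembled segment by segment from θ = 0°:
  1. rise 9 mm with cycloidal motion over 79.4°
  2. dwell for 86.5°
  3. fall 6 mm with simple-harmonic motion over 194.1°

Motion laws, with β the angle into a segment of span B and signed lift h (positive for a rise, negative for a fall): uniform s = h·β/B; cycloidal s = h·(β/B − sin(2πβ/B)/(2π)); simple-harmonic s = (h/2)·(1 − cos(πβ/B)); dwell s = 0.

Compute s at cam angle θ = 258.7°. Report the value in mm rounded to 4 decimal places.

seg 1 [0°–79.4°] cycloidal, h=9: full span → s += 9 → s = 9.0000
seg 2 [79.4°–165.9°] dwell: s stays 9.0000
seg 3 [165.9°–360°] simple-harmonic, h=-6: θ=258.7° here. β=92.8, B=194.1. -6/2·(1 − cos(π·0.4781)) = -2.7938 → s = 6.2062

6.2062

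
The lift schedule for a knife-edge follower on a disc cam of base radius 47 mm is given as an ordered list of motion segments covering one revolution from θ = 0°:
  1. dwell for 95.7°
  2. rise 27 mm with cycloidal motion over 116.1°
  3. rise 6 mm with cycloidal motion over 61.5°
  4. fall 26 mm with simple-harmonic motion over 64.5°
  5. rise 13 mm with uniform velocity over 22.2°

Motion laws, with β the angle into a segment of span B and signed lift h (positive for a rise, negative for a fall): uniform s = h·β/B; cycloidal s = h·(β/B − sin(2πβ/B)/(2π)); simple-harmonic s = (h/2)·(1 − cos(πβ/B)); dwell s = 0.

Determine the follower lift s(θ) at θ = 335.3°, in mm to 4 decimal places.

seg 1 [0°–95.7°] dwell: s stays 0.0000
seg 2 [95.7°–211.8°] cycloidal, h=27: full span → s += 27 → s = 27.0000
seg 3 [211.8°–273.3°] cycloidal, h=6: full span → s += 6 → s = 33.0000
seg 4 [273.3°–337.8°] simple-harmonic, h=-26: θ=335.3° here. β=62, B=64.5. -26/2·(1 − cos(π·0.9612)) = -25.9037 → s = 7.0963

7.0963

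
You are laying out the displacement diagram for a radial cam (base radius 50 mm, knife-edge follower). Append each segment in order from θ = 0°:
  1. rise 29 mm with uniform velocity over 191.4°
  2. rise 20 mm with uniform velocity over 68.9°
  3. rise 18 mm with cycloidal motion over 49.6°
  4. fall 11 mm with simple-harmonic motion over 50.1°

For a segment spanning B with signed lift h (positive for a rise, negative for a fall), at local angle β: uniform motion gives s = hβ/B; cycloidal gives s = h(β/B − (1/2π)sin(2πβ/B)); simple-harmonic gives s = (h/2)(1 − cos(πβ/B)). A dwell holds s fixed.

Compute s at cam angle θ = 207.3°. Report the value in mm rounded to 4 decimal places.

seg 1 [0°–191.4°] uniform, h=29: full span → s += 29 → s = 29.0000
seg 2 [191.4°–260.3°] uniform, h=20: θ=207.3° here. β=15.9, B=68.9. 20·15.9/68.9 = 4.6154 → s = 33.6154

33.6154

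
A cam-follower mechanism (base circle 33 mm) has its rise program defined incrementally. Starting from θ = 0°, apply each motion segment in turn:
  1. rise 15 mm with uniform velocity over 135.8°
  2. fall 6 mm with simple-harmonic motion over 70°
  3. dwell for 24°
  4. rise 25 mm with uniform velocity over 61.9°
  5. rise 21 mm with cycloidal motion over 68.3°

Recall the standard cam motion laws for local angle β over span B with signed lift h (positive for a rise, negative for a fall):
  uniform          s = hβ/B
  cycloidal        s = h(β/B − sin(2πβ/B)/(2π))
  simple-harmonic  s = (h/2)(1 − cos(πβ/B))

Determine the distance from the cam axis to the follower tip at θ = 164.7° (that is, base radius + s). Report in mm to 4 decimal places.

seg 1 [0°–135.8°] uniform, h=15: full span → s += 15 → s = 15.0000
seg 2 [135.8°–205.8°] simple-harmonic, h=-6: θ=164.7° here. β=28.9, B=70. -6/2·(1 − cos(π·0.4129)) = -2.1889 → s = 12.8111
radial distance = base radius + s = 33 + 12.8111 = 45.8111

45.8111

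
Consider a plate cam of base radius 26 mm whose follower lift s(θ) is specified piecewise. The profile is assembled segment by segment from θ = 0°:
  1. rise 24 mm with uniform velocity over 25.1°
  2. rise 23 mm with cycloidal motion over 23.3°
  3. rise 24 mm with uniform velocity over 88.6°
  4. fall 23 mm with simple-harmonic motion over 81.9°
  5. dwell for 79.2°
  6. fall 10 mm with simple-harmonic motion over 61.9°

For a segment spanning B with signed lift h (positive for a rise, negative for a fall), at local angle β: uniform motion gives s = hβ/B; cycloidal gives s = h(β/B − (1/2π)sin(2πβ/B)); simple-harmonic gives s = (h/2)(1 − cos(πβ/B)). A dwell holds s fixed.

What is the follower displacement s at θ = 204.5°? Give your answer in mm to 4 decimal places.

seg 1 [0°–25.1°] uniform, h=24: full span → s += 24 → s = 24.0000
seg 2 [25.1°–48.4°] cycloidal, h=23: full span → s += 23 → s = 47.0000
seg 3 [48.4°–137°] uniform, h=24: full span → s += 24 → s = 71.0000
seg 4 [137°–218.9°] simple-harmonic, h=-23: θ=204.5° here. β=67.5, B=81.9. -23/2·(1 − cos(π·0.8242)) = -21.2898 → s = 49.7102

49.7102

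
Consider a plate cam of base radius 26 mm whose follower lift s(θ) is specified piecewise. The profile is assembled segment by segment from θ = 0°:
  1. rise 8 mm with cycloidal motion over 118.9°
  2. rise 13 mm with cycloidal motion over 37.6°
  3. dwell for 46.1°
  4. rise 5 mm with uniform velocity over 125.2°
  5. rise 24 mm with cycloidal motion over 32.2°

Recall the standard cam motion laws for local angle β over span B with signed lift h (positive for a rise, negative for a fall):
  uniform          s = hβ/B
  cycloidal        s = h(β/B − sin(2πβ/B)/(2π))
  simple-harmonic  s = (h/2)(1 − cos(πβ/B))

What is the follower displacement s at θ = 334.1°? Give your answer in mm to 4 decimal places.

seg 1 [0°–118.9°] cycloidal, h=8: full span → s += 8 → s = 8.0000
seg 2 [118.9°–156.5°] cycloidal, h=13: full span → s += 13 → s = 21.0000
seg 3 [156.5°–202.6°] dwell: s stays 21.0000
seg 4 [202.6°–327.8°] uniform, h=5: full span → s += 5 → s = 26.0000
seg 5 [327.8°–360°] cycloidal, h=24: θ=334.1° here. β=6.3, B=32.2. 24·(0.1957 − sin(2π·0.1957)/(2π)) = 1.0965 → s = 27.0965

27.0965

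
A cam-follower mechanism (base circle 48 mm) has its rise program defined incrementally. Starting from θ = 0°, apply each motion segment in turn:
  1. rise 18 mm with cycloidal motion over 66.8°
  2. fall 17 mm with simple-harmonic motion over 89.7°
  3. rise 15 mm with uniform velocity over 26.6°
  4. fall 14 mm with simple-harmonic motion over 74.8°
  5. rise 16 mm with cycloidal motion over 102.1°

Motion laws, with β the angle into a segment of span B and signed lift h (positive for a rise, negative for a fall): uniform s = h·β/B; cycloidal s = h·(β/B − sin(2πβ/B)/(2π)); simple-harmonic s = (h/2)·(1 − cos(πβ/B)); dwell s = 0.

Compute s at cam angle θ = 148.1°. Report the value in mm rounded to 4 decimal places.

seg 1 [0°–66.8°] cycloidal, h=18: full span → s += 18 → s = 18.0000
seg 2 [66.8°–156.5°] simple-harmonic, h=-17: θ=148.1° here. β=81.3, B=89.7. -17/2·(1 − cos(π·0.9064)) = -16.6348 → s = 1.3652

1.3652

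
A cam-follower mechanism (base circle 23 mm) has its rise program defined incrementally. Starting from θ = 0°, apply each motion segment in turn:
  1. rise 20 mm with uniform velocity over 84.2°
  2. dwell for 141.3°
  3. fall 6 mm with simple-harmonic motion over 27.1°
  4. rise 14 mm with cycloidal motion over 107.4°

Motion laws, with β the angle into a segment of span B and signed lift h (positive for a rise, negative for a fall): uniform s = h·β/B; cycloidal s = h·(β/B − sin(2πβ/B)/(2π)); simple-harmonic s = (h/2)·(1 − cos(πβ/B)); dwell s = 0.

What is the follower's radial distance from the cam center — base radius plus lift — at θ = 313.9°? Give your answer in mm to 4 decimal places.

seg 1 [0°–84.2°] uniform, h=20: full span → s += 20 → s = 20.0000
seg 2 [84.2°–225.5°] dwell: s stays 20.0000
seg 3 [225.5°–252.6°] simple-harmonic, h=-6: full span → s += -6 → s = 14.0000
seg 4 [252.6°–360°] cycloidal, h=14: θ=313.9° here. β=61.3, B=107.4. 14·(0.5708 − sin(2π·0.5708)/(2π)) = 8.9491 → s = 22.9491
radial distance = base radius + s = 23 + 22.9491 = 45.9491

45.9491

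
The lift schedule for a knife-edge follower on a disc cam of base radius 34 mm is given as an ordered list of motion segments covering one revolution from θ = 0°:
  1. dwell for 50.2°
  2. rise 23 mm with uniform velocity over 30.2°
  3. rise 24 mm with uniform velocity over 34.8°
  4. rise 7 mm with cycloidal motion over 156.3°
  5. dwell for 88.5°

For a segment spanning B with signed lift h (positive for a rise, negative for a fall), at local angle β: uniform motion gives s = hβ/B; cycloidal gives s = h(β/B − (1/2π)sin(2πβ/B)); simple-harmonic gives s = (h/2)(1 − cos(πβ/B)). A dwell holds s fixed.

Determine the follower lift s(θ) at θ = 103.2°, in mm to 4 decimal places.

seg 1 [0°–50.2°] dwell: s stays 0.0000
seg 2 [50.2°–80.4°] uniform, h=23: full span → s += 23 → s = 23.0000
seg 3 [80.4°–115.2°] uniform, h=24: θ=103.2° here. β=22.8, B=34.8. 24·22.8/34.8 = 15.7241 → s = 38.7241

38.7241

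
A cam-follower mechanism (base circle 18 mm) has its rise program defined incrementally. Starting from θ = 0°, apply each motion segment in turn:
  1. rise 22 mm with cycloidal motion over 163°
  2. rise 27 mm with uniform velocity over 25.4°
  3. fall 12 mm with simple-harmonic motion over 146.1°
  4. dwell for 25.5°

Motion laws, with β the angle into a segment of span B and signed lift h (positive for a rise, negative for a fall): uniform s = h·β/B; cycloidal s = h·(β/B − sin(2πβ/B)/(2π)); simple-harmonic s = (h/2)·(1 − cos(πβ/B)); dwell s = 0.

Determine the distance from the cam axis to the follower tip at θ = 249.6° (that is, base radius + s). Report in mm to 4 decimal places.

seg 1 [0°–163°] cycloidal, h=22: full span → s += 22 → s = 22.0000
seg 2 [163°–188.4°] uniform, h=27: full span → s += 27 → s = 49.0000
seg 3 [188.4°–334.5°] simple-harmonic, h=-12: θ=249.6° here. β=61.2, B=146.1. -12/2·(1 − cos(π·0.4189)) = -4.4876 → s = 44.5124
radial distance = base radius + s = 18 + 44.5124 = 62.5124

62.5124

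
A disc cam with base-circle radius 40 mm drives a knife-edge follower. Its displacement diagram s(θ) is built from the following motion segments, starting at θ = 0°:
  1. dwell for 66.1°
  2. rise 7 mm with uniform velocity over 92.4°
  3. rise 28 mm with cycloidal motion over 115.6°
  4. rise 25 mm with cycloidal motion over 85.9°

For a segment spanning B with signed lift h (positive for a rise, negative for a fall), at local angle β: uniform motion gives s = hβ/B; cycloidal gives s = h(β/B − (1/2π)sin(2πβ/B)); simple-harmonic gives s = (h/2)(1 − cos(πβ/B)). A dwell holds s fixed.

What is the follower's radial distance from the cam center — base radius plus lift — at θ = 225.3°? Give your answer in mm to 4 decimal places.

seg 1 [0°–66.1°] dwell: s stays 0.0000
seg 2 [66.1°–158.5°] uniform, h=7: full span → s += 7 → s = 7.0000
seg 3 [158.5°–274.1°] cycloidal, h=28: θ=225.3° here. β=66.8, B=115.6. 28·(0.5779 − sin(2π·0.5779)/(2π)) = 18.2740 → s = 25.2740
radial distance = base radius + s = 40 + 25.2740 = 65.2740

65.2740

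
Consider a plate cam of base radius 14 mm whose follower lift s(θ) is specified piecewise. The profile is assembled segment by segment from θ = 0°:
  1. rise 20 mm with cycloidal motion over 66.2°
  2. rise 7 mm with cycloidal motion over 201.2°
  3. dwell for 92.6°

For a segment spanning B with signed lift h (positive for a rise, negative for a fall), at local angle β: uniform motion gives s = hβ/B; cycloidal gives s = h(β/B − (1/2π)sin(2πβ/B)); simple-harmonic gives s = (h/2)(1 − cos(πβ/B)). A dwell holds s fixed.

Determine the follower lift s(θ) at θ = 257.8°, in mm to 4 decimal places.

seg 1 [0°–66.2°] cycloidal, h=20: full span → s += 20 → s = 20.0000
seg 2 [66.2°–267.4°] cycloidal, h=7: θ=257.8° here. β=191.6, B=201.2. 7·(0.9523 − sin(2π·0.9523)/(2π)) = 6.9950 → s = 26.9950

26.9950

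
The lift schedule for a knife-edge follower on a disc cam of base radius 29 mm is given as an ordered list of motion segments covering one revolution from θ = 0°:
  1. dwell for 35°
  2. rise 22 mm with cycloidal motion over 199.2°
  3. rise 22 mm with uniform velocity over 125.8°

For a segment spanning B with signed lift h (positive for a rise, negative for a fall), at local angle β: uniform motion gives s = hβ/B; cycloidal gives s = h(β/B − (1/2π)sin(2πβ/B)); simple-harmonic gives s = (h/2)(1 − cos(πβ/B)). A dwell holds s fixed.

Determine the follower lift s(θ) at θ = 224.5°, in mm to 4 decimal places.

seg 1 [0°–35°] dwell: s stays 0.0000
seg 2 [35°–234.2°] cycloidal, h=22: θ=224.5° here. β=189.5, B=199.2. 22·(0.9513 − sin(2π·0.9513)/(2π)) = 21.9834 → s = 21.9834

21.9834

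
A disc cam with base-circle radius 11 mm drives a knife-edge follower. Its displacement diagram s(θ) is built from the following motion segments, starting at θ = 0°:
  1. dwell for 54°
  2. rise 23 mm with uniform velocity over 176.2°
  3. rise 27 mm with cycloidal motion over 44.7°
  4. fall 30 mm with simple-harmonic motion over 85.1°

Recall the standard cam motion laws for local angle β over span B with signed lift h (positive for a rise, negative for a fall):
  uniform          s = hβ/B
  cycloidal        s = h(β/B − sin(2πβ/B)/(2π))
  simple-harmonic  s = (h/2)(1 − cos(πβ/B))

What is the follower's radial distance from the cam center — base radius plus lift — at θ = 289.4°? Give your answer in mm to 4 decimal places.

seg 1 [0°–54°] dwell: s stays 0.0000
seg 2 [54°–230.2°] uniform, h=23: full span → s += 23 → s = 23.0000
seg 3 [230.2°–274.9°] cycloidal, h=27: full span → s += 27 → s = 50.0000
seg 4 [274.9°–360°] simple-harmonic, h=-30: θ=289.4° here. β=14.5, B=85.1. -30/2·(1 − cos(π·0.1704)) = -2.0982 → s = 47.9018
radial distance = base radius + s = 11 + 47.9018 = 58.9018

58.9018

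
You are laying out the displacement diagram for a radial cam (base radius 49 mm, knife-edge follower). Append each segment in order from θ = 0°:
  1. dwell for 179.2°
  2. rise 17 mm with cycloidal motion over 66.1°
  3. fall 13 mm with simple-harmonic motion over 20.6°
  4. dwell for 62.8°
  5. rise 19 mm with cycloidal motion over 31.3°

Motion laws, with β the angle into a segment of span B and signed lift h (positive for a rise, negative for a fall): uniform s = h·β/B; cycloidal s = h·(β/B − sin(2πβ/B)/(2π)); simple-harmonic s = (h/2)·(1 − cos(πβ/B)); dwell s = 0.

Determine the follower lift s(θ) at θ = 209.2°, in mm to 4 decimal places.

seg 1 [0°–179.2°] dwell: s stays 0.0000
seg 2 [179.2°–245.3°] cycloidal, h=17: θ=209.2° here. β=30, B=66.1. 17·(0.4539 − sin(2π·0.4539)/(2π)) = 6.9421 → s = 6.9421

6.9421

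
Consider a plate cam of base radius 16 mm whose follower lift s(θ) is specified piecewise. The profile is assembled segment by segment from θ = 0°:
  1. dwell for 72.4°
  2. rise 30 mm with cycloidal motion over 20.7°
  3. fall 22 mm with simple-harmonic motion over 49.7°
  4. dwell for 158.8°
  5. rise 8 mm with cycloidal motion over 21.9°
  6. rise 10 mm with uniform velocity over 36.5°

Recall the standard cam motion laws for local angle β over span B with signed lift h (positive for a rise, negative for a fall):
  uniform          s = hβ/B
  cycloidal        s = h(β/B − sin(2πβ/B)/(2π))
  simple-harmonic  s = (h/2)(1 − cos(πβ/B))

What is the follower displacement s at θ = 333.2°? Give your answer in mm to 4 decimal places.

seg 1 [0°–72.4°] dwell: s stays 0.0000
seg 2 [72.4°–93.1°] cycloidal, h=30: full span → s += 30 → s = 30.0000
seg 3 [93.1°–142.8°] simple-harmonic, h=-22: full span → s += -22 → s = 8.0000
seg 4 [142.8°–301.6°] dwell: s stays 8.0000
seg 5 [301.6°–323.5°] cycloidal, h=8: full span → s += 8 → s = 16.0000
seg 6 [323.5°–360°] uniform, h=10: θ=333.2° here. β=9.7, B=36.5. 10·9.7/36.5 = 2.6575 → s = 18.6575

18.6575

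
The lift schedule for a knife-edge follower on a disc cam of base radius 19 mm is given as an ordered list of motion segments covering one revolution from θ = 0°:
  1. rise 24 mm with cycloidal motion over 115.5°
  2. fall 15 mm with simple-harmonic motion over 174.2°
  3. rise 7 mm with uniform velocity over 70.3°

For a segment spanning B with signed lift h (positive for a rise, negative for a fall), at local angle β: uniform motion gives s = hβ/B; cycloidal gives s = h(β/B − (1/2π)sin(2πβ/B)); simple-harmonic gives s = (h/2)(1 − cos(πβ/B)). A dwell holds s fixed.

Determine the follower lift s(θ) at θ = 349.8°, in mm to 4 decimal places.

seg 1 [0°–115.5°] cycloidal, h=24: full span → s += 24 → s = 24.0000
seg 2 [115.5°–289.7°] simple-harmonic, h=-15: full span → s += -15 → s = 9.0000
seg 3 [289.7°–360°] uniform, h=7: θ=349.8° here. β=60.1, B=70.3. 7·60.1/70.3 = 5.9844 → s = 14.9844

14.9844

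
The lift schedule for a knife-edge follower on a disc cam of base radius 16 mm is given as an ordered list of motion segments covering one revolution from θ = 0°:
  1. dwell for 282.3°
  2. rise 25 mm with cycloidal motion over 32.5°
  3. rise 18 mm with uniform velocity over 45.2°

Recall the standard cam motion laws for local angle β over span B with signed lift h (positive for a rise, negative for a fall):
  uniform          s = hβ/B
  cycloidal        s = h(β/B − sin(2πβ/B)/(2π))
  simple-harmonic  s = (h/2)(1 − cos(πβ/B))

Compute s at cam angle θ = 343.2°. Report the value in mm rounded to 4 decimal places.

seg 1 [0°–282.3°] dwell: s stays 0.0000
seg 2 [282.3°–314.8°] cycloidal, h=25: full span → s += 25 → s = 25.0000
seg 3 [314.8°–360°] uniform, h=18: θ=343.2° here. β=28.4, B=45.2. 18·28.4/45.2 = 11.3097 → s = 36.3097

36.3097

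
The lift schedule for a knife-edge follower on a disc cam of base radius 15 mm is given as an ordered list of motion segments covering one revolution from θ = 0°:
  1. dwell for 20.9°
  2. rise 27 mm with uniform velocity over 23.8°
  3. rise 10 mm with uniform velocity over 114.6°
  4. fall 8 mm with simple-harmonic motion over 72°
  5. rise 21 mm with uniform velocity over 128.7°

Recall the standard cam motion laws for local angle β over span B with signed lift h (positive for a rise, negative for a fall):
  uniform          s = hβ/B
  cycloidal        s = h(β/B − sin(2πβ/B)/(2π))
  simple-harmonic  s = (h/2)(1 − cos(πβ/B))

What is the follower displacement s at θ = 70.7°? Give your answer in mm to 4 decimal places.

seg 1 [0°–20.9°] dwell: s stays 0.0000
seg 2 [20.9°–44.7°] uniform, h=27: full span → s += 27 → s = 27.0000
seg 3 [44.7°–159.3°] uniform, h=10: θ=70.7° here. β=26, B=114.6. 10·26/114.6 = 2.2688 → s = 29.2688

29.2688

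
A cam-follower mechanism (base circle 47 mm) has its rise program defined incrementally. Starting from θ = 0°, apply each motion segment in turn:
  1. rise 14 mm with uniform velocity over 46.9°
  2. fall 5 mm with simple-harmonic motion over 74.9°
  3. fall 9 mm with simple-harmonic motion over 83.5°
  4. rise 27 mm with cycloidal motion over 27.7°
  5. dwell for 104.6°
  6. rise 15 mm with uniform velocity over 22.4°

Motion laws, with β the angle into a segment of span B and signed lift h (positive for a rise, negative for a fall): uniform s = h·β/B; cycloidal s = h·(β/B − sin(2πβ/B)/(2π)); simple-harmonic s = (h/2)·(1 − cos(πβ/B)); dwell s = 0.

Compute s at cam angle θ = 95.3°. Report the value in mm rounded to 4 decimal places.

seg 1 [0°–46.9°] uniform, h=14: full span → s += 14 → s = 14.0000
seg 2 [46.9°–121.8°] simple-harmonic, h=-5: θ=95.3° here. β=48.4, B=74.9. -5/2·(1 − cos(π·0.6462)) = -3.6083 → s = 10.3917

10.3917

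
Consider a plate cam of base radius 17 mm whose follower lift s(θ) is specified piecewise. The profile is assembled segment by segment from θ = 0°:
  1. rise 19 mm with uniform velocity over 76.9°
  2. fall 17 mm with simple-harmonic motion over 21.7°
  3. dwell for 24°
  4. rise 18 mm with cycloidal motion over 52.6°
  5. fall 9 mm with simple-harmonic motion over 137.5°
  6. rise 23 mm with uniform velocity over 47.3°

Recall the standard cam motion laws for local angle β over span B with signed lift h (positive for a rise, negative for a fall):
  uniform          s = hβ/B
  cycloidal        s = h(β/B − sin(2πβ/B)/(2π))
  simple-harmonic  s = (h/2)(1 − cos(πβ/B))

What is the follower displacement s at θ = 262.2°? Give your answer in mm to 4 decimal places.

seg 1 [0°–76.9°] uniform, h=19: full span → s += 19 → s = 19.0000
seg 2 [76.9°–98.6°] simple-harmonic, h=-17: full span → s += -17 → s = 2.0000
seg 3 [98.6°–122.6°] dwell: s stays 2.0000
seg 4 [122.6°–175.2°] cycloidal, h=18: full span → s += 18 → s = 20.0000
seg 5 [175.2°–312.7°] simple-harmonic, h=-9: θ=262.2° here. β=87, B=137.5. -9/2·(1 − cos(π·0.6327)) = -6.3225 → s = 13.6775

13.6775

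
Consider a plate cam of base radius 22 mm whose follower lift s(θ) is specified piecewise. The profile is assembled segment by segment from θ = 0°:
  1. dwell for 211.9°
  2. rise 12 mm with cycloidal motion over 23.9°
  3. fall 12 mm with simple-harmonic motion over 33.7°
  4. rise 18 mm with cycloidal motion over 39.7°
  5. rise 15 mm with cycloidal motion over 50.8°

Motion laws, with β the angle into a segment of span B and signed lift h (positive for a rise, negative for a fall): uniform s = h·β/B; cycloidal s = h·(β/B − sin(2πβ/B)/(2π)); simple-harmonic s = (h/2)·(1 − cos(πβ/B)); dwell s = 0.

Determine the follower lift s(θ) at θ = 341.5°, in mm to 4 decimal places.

seg 1 [0°–211.9°] dwell: s stays 0.0000
seg 2 [211.9°–235.8°] cycloidal, h=12: full span → s += 12 → s = 12.0000
seg 3 [235.8°–269.5°] simple-harmonic, h=-12: full span → s += -12 → s = 0.0000
seg 4 [269.5°–309.2°] cycloidal, h=18: full span → s += 18 → s = 18.0000
seg 5 [309.2°–360°] cycloidal, h=15: θ=341.5° here. β=32.3, B=50.8. 15·(0.6358 − sin(2π·0.6358)/(2π)) = 11.3363 → s = 29.3363

29.3363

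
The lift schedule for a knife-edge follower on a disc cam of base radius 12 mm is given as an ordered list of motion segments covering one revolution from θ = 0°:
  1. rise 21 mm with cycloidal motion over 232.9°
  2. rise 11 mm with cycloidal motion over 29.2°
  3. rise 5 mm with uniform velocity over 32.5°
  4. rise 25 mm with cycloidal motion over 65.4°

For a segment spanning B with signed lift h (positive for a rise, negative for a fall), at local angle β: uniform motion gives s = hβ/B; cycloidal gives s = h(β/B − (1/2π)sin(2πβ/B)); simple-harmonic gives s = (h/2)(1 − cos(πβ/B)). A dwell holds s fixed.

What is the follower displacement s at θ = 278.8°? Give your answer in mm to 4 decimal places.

seg 1 [0°–232.9°] cycloidal, h=21: full span → s += 21 → s = 21.0000
seg 2 [232.9°–262.1°] cycloidal, h=11: full span → s += 11 → s = 32.0000
seg 3 [262.1°–294.6°] uniform, h=5: θ=278.8° here. β=16.7, B=32.5. 5·16.7/32.5 = 2.5692 → s = 34.5692

34.5692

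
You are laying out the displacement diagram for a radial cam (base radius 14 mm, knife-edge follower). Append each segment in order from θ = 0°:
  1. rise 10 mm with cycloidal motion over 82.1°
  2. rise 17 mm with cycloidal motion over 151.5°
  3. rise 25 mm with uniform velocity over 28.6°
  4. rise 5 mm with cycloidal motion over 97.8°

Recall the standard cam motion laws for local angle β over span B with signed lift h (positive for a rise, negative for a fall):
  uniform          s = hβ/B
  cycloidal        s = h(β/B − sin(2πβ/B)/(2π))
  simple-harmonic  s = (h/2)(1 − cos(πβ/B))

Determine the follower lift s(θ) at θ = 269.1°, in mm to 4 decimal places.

seg 1 [0°–82.1°] cycloidal, h=10: full span → s += 10 → s = 10.0000
seg 2 [82.1°–233.6°] cycloidal, h=17: full span → s += 17 → s = 27.0000
seg 3 [233.6°–262.2°] uniform, h=25: full span → s += 25 → s = 52.0000
seg 4 [262.2°–360°] cycloidal, h=5: θ=269.1° here. β=6.9, B=97.8. 5·(0.0706 − sin(2π·0.0706)/(2π)) = 0.0114 → s = 52.0114

52.0114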